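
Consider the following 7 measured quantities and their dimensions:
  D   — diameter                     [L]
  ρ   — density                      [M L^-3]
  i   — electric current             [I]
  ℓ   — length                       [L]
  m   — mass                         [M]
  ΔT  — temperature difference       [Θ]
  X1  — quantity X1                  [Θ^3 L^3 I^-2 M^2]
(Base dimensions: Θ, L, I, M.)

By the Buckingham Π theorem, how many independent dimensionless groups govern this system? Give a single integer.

3

Exponent matrix [Θ,L,I,M] × [D,ρ,i,ℓ,m,ΔT,X1]:
  Θ: [ 0  0  0  0  0  1  3]
  L: [ 1 -3  0  1  0  0  3]
  I: [ 0  0  1  0  0  0 -2]
  M: [ 0  1  0  0  1  0  2]
Row reduction gives pivot columns D,ρ,i,ΔT; rank = 4
7 vars − rank 4 = 3 Π groups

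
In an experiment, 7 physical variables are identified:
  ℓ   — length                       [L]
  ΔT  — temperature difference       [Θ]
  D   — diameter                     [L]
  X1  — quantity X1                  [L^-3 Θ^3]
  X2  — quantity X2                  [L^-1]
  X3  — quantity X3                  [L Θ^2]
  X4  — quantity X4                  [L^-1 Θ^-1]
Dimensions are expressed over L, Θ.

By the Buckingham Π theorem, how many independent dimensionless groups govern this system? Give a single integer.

Dimensional matrix (L×Θ by ℓ×ΔT×D×X1×X2×X3×X4):
  L: [ 1  0  1 -3 -1  1 -1]
  Θ: [ 0  1  0  3  0  2 -1]
Echelon form has 2 nonzero rows (pivots: ℓ,ΔT)
Π count = n − r = 7 − 2 = 5

5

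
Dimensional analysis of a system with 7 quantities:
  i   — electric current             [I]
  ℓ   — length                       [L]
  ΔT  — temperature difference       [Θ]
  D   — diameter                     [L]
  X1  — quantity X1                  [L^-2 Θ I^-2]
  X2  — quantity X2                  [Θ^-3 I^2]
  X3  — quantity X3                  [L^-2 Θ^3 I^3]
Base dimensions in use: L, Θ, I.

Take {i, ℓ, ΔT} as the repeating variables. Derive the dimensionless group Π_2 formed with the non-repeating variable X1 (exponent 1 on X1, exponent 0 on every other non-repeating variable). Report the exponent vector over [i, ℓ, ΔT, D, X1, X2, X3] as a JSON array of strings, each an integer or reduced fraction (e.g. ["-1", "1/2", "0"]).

["2", "2", "-1", "0", "1", "0", "0"]

Exponent matrix [L,Θ,I] × [i,ℓ,ΔT,D,X1,X2,X3]:
  L: [ 0  1  0  1 -2  0 -2]
  Θ: [ 0  0  1  0  1 -3  3]
  I: [ 1  0  0  0 -2  2  3]
Row reduction gives pivot columns i,ℓ,ΔT; rank = 3
Pivot set = {i,ℓ,ΔT}, free = {D,X1,X2,X3}
RREF:
  r0: [   1    0    0    0   -2    2    3]
  r1: [   0    1    0    1   -2    0   -2]
  r2: [   0    0    1    0    1   -3    3]
Fix exponent of X1 at 1, D at 0, X2 at 0, X3 at 0; solve each RREF row for its pivot's exponent:
  r0: exp(i) + (-2)·1 = 0 ⇒ exp(i) = 2
  r1: exp(ℓ) + (-2)·1 = 0 ⇒ exp(ℓ) = 2
  r2: exp(ΔT) + (1)·1 = 0 ⇒ exp(ΔT) = -1
Π_2 = i^2 · ℓ^2 · ΔT^-1 · X1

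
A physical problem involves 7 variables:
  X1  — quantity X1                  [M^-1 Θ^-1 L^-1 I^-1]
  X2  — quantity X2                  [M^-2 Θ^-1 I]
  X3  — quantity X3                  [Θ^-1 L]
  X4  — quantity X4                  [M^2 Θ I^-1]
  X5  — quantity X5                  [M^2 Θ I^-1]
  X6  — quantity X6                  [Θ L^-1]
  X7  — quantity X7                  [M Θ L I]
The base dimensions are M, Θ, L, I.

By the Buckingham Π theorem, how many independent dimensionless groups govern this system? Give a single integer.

4

Write exponents as rows M,Θ,L,I / cols X1,X2,X3,X4,X5,X6,X7:
  M: [-1 -2  0  2  2  0  1]
  Θ: [-1 -1 -1  1  1  1  1]
  L: [-1  0  1  0  0 -1  1]
  I: [-1  1  0 -1 -1  0  1]
Row reduction gives pivot columns X1,X2,X3; rank = 3
7 vars − rank 3 = 4 Π groups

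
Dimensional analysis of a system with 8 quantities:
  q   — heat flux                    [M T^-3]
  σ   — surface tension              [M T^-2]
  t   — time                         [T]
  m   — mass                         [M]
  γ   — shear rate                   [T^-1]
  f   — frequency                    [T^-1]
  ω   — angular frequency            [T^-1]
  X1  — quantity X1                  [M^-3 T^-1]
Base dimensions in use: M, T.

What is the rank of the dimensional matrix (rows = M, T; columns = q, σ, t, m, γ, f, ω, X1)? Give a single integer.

2

Exponent matrix [M,T] × [q,σ,t,m,γ,f,ω,X1]:
  M: [ 1  1  0  1  0  0  0 -3]
  T: [-3 -2  1  0 -1 -1 -1 -1]
RREF → pivots at {q,σ} ⇒ r = 2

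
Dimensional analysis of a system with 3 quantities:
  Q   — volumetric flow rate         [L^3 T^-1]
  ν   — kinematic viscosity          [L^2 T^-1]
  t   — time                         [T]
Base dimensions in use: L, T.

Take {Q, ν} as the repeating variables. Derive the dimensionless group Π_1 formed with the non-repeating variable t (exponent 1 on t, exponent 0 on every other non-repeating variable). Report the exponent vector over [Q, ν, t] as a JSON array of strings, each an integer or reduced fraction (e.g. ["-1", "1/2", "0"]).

Write exponents as rows L,T / cols Q,ν,t:
  L: [ 3  2  0]
  T: [-1 -1  1]
Echelon form has 2 nonzero rows (pivots: Q,ν)
Pivot set = {Q,ν}, free = {t}
RREF:
  r0: [   1    0    2]
  r1: [   0    1   -3]
Fix exponent of t at 1; solve each RREF row for its pivot's exponent:
  r0: exp(Q) + (2)·1 = 0 ⇒ exp(Q) = -2
  r1: exp(ν) + (-3)·1 = 0 ⇒ exp(ν) = 3
Π_1 = Q^-2 · ν^3 · t

["-2", "3", "1"]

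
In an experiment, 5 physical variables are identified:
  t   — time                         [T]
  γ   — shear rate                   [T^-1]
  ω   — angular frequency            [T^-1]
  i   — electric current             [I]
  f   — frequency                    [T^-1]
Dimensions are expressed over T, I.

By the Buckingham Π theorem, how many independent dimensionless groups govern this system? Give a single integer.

Write exponents as rows T,I / cols t,γ,ω,i,f:
  T: [ 1 -1 -1  0 -1]
  I: [ 0  0  0  1  0]
Row reduction gives pivot columns t,i; rank = 2
5 vars − rank 2 = 3 Π groups

3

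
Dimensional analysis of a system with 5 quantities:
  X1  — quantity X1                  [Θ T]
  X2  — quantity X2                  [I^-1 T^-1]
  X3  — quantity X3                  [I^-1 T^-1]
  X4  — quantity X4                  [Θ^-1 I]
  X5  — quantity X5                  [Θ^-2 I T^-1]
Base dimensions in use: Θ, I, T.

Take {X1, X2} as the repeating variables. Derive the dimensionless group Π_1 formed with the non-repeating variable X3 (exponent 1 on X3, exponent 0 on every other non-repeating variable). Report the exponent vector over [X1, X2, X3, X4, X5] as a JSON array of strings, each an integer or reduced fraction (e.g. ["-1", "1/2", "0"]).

Exponent matrix [Θ,I,T] × [X1,X2,X3,X4,X5]:
  Θ: [ 1  0  0 -1 -2]
  I: [ 0 -1 -1  1  1]
  T: [ 1 -1 -1  0 -1]
RREF → pivots at {X1,X2} ⇒ r = 2
Repeat: X1,X2; free: X3,X4,X5
RREF:
  r0: [   1    0    0   -1   -2]
  r1: [   0    1    1   -1   -1]
  r2: [   0    0    0    0    0]
Fix exponent of X3 at 1, X4 at 0, X5 at 0; solve each RREF row for its pivot's exponent:
  r0: exp(X1) + (0)·1 = 0 ⇒ exp(X1) = 0
  r1: exp(X2) + (1)·1 = 0 ⇒ exp(X2) = -1
Π_1 = X2^-1 · X3

["0", "-1", "1", "0", "0"]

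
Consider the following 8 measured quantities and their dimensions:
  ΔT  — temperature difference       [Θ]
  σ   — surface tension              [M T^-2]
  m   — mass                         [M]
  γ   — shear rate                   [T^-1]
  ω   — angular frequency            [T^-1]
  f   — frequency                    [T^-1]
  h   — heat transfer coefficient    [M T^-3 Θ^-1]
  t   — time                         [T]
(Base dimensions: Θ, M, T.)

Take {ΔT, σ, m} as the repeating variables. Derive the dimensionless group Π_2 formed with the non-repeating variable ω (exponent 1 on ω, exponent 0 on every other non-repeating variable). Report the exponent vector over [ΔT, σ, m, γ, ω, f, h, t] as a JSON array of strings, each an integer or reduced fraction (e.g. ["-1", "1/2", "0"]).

["0", "-1/2", "1/2", "0", "1", "0", "0", "0"]

Write exponents as rows Θ,M,T / cols ΔT,σ,m,γ,ω,f,h,t:
  Θ: [ 1  0  0  0  0  0 -1  0]
  M: [ 0  1  1  0  0  0  1  0]
  T: [ 0 -2  0 -1 -1 -1 -3  1]
RREF → pivots at {ΔT,σ,m} ⇒ r = 3
Pivot set = {ΔT,σ,m}, free = {γ,ω,f,h,t}
RREF:
  r0: [   1    0    0    0    0    0   -1    0]
  r1: [   0    1    0  1/2  1/2  1/2  3/2 -1/2]
  r2: [   0    0    1 -1/2 -1/2 -1/2 -1/2  1/2]
Fix exponent of ω at 1, γ at 0, f at 0, h at 0, t at 0; solve each RREF row for its pivot's exponent:
  r0: exp(ΔT) + (0)·1 = 0 ⇒ exp(ΔT) = 0
  r1: exp(σ) + (1/2)·1 = 0 ⇒ exp(σ) = -1/2
  r2: exp(m) + (-1/2)·1 = 0 ⇒ exp(m) = 1/2
Π_2 = σ^(-1/2) · m^(1/2) · ω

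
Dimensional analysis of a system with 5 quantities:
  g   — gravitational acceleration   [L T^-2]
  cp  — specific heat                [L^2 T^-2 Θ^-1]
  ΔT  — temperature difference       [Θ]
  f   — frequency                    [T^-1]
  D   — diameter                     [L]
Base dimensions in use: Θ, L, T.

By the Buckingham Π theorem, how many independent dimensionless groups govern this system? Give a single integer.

2

Exponent matrix [Θ,L,T] × [g,cp,ΔT,f,D]:
  Θ: [ 0 -1  1  0  0]
  L: [ 1  2  0  0  1]
  T: [-2 -2  0 -1  0]
Echelon form has 3 nonzero rows (pivots: g,cp,ΔT)
Π count = n − r = 5 − 3 = 2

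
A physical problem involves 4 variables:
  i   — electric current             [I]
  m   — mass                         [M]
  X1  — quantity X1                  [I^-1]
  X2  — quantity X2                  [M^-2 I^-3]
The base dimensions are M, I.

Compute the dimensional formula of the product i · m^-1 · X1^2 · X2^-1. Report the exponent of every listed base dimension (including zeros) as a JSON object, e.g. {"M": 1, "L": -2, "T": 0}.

{"M": 1, "I": 2}

Dimensional matrix (M×I by i×m×X1×X2):
  M: [ 0  1  0 -2]
  I: [ 1  0 -1 -3]
  [M]: (1)·0+(-1)·1+(2)·0+(-1)·-2 = 1
  [I]: (1)·1+(-1)·0+(2)·-1+(-1)·-3 = 2
⇒ M I^2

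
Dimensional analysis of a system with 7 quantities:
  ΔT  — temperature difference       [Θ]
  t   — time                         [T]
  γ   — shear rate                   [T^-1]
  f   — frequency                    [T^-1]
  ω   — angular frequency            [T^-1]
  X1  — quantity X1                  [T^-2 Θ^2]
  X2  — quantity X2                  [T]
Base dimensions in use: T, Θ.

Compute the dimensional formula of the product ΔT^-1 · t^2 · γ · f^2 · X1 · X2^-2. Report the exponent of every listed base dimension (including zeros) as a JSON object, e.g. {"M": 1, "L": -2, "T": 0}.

Write exponents as rows T,Θ / cols ΔT,t,γ,f,ω,X1,X2:
  T: [ 0  1 -1 -1 -1 -2  1]
  Θ: [ 1  0  0  0  0  2  0]
  [T]: (-1)·0+(2)·1+(1)·-1+(2)·-1+(1)·-2+(-2)·1 = -5
  [Θ]: (-1)·1+(2)·0+(1)·0+(2)·0+(1)·2+(-2)·0 = 1
⇒ T^-5 Θ

{"T": -5, "Θ": 1}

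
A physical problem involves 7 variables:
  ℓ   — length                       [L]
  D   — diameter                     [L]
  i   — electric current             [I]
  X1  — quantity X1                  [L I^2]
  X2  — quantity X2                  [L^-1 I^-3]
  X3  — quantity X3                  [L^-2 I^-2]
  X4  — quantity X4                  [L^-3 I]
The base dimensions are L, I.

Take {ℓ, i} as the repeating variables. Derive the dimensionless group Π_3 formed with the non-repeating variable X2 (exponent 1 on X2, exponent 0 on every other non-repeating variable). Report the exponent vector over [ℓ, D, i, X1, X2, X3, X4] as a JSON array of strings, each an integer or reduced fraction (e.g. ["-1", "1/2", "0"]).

["1", "0", "3", "0", "1", "0", "0"]

Write exponents as rows L,I / cols ℓ,D,i,X1,X2,X3,X4:
  L: [ 1  1  0  1 -1 -2 -3]
  I: [ 0  0  1  2 -3 -2  1]
Echelon form has 2 nonzero rows (pivots: ℓ,i)
Repeat: ℓ,i; free: D,X1,X2,X3,X4
RREF:
  r0: [   1    1    0    1   -1   -2   -3]
  r1: [   0    0    1    2   -3   -2    1]
Fix exponent of X2 at 1, D at 0, X1 at 0, X3 at 0, X4 at 0; solve each RREF row for its pivot's exponent:
  r0: exp(ℓ) + (-1)·1 = 0 ⇒ exp(ℓ) = 1
  r1: exp(i) + (-3)·1 = 0 ⇒ exp(i) = 3
Π_3 = ℓ · i^3 · X2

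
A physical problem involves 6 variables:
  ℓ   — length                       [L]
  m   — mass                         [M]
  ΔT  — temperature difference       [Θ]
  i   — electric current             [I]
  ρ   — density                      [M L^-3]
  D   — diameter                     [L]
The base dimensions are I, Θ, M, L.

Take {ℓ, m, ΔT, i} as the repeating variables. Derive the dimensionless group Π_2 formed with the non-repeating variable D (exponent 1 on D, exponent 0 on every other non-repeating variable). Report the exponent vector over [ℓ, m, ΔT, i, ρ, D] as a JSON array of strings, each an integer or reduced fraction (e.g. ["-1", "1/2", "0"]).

["-1", "0", "0", "0", "0", "1"]

Exponent matrix [I,Θ,M,L] × [ℓ,m,ΔT,i,ρ,D]:
  I: [ 0  0  0  1  0  0]
  Θ: [ 0  0  1  0  0  0]
  M: [ 0  1  0  0  1  0]
  L: [ 1  0  0  0 -3  1]
RREF → pivots at {ℓ,m,ΔT,i} ⇒ r = 4
Pivot set = {ℓ,m,ΔT,i}, free = {ρ,D}
RREF:
  r0: [   1    0    0    0   -3    1]
  r1: [   0    1    0    0    1    0]
  r2: [   0    0    1    0    0    0]
  r3: [   0    0    0    1    0    0]
Fix exponent of D at 1, ρ at 0; solve each RREF row for its pivot's exponent:
  r0: exp(ℓ) + (1)·1 = 0 ⇒ exp(ℓ) = -1
  r1: exp(m) + (0)·1 = 0 ⇒ exp(m) = 0
  r2: exp(ΔT) + (0)·1 = 0 ⇒ exp(ΔT) = 0
  r3: exp(i) + (0)·1 = 0 ⇒ exp(i) = 0
Π_2 = ℓ^-1 · D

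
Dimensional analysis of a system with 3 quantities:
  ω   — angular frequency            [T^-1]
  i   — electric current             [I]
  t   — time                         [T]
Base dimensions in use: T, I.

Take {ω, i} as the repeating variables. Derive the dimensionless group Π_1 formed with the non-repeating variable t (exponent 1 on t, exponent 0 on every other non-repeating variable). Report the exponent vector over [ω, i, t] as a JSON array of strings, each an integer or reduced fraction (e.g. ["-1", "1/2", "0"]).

["1", "0", "1"]

Dimensional matrix (T×I by ω×i×t):
  T: [-1  0  1]
  I: [ 0  1  0]
Row reduction gives pivot columns ω,i; rank = 2
Pivot set = {ω,i}, free = {t}
RREF:
  r0: [   1    0   -1]
  r1: [   0    1    0]
Fix exponent of t at 1; solve each RREF row for its pivot's exponent:
  r0: exp(ω) + (-1)·1 = 0 ⇒ exp(ω) = 1
  r1: exp(i) + (0)·1 = 0 ⇒ exp(i) = 0
Π_1 = ω · t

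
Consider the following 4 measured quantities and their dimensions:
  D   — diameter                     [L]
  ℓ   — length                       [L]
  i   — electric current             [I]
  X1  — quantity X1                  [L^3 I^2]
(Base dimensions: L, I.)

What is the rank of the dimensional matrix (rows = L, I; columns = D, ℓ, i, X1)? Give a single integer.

Write exponents as rows L,I / cols D,ℓ,i,X1:
  L: [ 1  1  0  3]
  I: [ 0  0  1  2]
RREF → pivots at {D,i} ⇒ r = 2

2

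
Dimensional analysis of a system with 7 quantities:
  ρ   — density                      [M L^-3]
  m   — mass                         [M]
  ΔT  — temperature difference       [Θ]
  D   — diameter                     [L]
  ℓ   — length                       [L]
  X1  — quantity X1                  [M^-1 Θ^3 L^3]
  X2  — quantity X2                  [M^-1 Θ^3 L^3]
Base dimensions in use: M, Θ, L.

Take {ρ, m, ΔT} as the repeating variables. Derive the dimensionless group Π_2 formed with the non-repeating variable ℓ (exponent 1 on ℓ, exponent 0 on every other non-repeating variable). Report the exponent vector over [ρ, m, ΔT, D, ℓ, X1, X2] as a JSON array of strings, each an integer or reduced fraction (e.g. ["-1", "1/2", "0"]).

Dimensional matrix (M×Θ×L by ρ×m×ΔT×D×ℓ×X1×X2):
  M: [ 1  1  0  0  0 -1 -1]
  Θ: [ 0  0  1  0  0  3  3]
  L: [-3  0  0  1  1  3  3]
Echelon form has 3 nonzero rows (pivots: ρ,m,ΔT)
Pivot set = {ρ,m,ΔT}, free = {D,ℓ,X1,X2}
RREF:
  r0: [   1    0    0 -1/3 -1/3   -1   -1]
  r1: [   0    1    0  1/3  1/3    0    0]
  r2: [   0    0    1    0    0    3    3]
Fix exponent of ℓ at 1, D at 0, X1 at 0, X2 at 0; solve each RREF row for its pivot's exponent:
  r0: exp(ρ) + (-1/3)·1 = 0 ⇒ exp(ρ) = 1/3
  r1: exp(m) + (1/3)·1 = 0 ⇒ exp(m) = -1/3
  r2: exp(ΔT) + (0)·1 = 0 ⇒ exp(ΔT) = 0
Π_2 = ρ^(1/3) · m^(-1/3) · ℓ

["1/3", "-1/3", "0", "0", "1", "0", "0"]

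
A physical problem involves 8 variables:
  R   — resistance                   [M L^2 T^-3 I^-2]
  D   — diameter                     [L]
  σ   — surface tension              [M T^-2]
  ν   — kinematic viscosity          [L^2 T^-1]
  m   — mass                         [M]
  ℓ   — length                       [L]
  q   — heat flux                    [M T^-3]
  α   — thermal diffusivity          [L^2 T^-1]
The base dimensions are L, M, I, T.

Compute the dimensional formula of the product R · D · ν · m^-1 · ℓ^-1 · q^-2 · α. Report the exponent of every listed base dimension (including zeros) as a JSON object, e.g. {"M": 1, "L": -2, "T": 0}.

{"L": 6, "M": -2, "I": -2, "T": 1}

Exponent matrix [L,M,I,T] × [R,D,σ,ν,m,ℓ,q,α]:
  L: [ 2  1  0  2  0  1  0  2]
  M: [ 1  0  1  0  1  0  1  0]
  I: [-2  0  0  0  0  0  0  0]
  T: [-3  0 -2 -1  0  0 -3 -1]
  [L]: (1)·2+(1)·1+(1)·2+(-1)·0+(-1)·1+(-2)·0+(1)·2 = 6
  [M]: (1)·1+(1)·0+(1)·0+(-1)·1+(-1)·0+(-2)·1+(1)·0 = -2
  [I]: (1)·-2+(1)·0+(1)·0+(-1)·0+(-1)·0+(-2)·0+(1)·0 = -2
  [T]: (1)·-3+(1)·0+(1)·-1+(-1)·0+(-1)·0+(-2)·-3+(1)·-1 = 1
⇒ L^6 M^-2 I^-2 T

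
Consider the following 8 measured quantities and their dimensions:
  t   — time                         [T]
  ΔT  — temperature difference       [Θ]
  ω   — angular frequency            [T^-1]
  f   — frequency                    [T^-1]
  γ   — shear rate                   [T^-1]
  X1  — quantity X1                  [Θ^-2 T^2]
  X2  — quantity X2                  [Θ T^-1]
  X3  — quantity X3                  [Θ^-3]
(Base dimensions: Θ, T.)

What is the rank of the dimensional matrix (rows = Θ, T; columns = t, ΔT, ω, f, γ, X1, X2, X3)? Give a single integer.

2

Dimensional matrix (Θ×T by t×ΔT×ω×f×γ×X1×X2×X3):
  Θ: [ 0  1  0  0  0 -2  1 -3]
  T: [ 1  0 -1 -1 -1  2 -1  0]
Row reduction gives pivot columns t,ΔT; rank = 2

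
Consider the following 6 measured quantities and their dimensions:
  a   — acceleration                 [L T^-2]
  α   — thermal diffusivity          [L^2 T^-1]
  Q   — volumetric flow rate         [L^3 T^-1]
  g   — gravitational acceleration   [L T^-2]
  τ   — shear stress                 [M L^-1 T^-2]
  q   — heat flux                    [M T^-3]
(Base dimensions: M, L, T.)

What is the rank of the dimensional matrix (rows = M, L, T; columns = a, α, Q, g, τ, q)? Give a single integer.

Exponent matrix [M,L,T] × [a,α,Q,g,τ,q]:
  M: [ 0  0  0  0  1  1]
  L: [ 1  2  3  1 -1  0]
  T: [-2 -1 -1 -2 -2 -3]
RREF → pivots at {a,α,τ} ⇒ r = 3

3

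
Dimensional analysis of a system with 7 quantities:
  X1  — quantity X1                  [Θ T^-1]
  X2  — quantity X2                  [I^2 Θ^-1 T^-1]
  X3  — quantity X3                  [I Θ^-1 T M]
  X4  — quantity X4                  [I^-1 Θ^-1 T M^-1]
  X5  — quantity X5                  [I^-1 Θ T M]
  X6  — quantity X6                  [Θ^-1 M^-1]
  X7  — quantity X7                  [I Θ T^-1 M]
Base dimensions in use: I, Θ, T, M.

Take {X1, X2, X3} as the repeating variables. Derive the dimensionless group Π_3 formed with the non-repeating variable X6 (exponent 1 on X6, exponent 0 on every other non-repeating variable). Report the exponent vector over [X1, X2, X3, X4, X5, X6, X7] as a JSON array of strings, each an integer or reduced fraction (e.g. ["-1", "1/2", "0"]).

["3/2", "-1/2", "1", "0", "0", "1", "0"]

Write exponents as rows I,Θ,T,M / cols X1,X2,X3,X4,X5,X6,X7:
  I: [ 0  2  1 -1 -1  0  1]
  Θ: [ 1 -1 -1 -1  1 -1  1]
  T: [-1 -1  1  1  1  0 -1]
  M: [ 0  0  1 -1  1 -1  1]
RREF → pivots at {X1,X2,X3} ⇒ r = 3
Pivot set = {X1,X2,X3}, free = {X4,X5,X6,X7}
RREF:
  r0: [   1    0    0   -2    1 -3/2    2]
  r1: [   0    1    0    0   -1  1/2    0]
  r2: [   0    0    1   -1    1   -1    1]
  r3: [   0    0    0    0    0    0    0]
Fix exponent of X6 at 1, X4 at 0, X5 at 0, X7 at 0; solve each RREF row for its pivot's exponent:
  r0: exp(X1) + (-3/2)·1 = 0 ⇒ exp(X1) = 3/2
  r1: exp(X2) + (1/2)·1 = 0 ⇒ exp(X2) = -1/2
  r2: exp(X3) + (-1)·1 = 0 ⇒ exp(X3) = 1
Π_3 = X1^(3/2) · X2^(-1/2) · X3 · X6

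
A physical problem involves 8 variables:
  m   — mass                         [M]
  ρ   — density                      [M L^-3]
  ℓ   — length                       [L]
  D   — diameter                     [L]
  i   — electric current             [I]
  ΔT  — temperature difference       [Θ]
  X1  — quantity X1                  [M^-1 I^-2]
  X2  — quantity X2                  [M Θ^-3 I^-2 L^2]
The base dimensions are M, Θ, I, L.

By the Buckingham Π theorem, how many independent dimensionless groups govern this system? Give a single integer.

4

Exponent matrix [M,Θ,I,L] × [m,ρ,ℓ,D,i,ΔT,X1,X2]:
  M: [ 1  1  0  0  0  0 -1  1]
  Θ: [ 0  0  0  0  0  1  0 -3]
  I: [ 0  0  0  0  1  0 -2 -2]
  L: [ 0 -3  1  1  0  0  0  2]
Row reduction gives pivot columns m,ρ,i,ΔT; rank = 4
Π count = n − r = 8 − 4 = 4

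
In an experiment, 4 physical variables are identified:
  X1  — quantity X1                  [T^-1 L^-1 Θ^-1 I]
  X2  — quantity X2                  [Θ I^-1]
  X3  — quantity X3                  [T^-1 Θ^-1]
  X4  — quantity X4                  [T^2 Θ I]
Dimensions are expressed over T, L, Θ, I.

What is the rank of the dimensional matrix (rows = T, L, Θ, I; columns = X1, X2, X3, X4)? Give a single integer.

3

Exponent matrix [T,L,Θ,I] × [X1,X2,X3,X4]:
  T: [-1  0 -1  2]
  L: [-1  0  0  0]
  Θ: [-1  1 -1  1]
  I: [ 1 -1  0  1]
Echelon form has 3 nonzero rows (pivots: X1,X2,X3)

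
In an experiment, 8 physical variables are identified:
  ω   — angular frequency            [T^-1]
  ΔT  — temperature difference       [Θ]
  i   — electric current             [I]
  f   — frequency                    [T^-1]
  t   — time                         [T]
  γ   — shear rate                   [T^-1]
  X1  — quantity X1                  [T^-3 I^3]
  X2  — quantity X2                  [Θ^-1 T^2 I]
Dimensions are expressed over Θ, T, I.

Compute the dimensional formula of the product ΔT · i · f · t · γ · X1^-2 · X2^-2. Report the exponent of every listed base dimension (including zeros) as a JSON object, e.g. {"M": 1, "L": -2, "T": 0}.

Dimensional matrix (Θ×T×I by ω×ΔT×i×f×t×γ×X1×X2):
  Θ: [ 0  1  0  0  0  0  0 -1]
  T: [-1  0  0 -1  1 -1 -3  2]
  I: [ 0  0  1  0  0  0  3  1]
  [Θ]: (1)·1+(1)·0+(1)·0+(1)·0+(1)·0+(-2)·0+(-2)·-1 = 3
  [T]: (1)·0+(1)·0+(1)·-1+(1)·1+(1)·-1+(-2)·-3+(-2)·2 = 1
  [I]: (1)·0+(1)·1+(1)·0+(1)·0+(1)·0+(-2)·3+(-2)·1 = -7
⇒ Θ^3 T I^-7

{"Θ": 3, "T": 1, "I": -7}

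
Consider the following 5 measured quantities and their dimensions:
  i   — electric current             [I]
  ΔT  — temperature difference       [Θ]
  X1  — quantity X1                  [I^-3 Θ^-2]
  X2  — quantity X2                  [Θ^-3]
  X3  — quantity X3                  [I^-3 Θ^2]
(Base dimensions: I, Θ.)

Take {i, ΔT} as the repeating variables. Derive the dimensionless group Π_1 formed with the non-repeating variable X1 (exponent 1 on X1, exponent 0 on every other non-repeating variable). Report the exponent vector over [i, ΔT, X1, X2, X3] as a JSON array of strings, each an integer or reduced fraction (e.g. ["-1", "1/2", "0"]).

Dimensional matrix (I×Θ by i×ΔT×X1×X2×X3):
  I: [ 1  0 -3  0 -3]
  Θ: [ 0  1 -2 -3  2]
RREF → pivots at {i,ΔT} ⇒ r = 2
Repeat: i,ΔT; free: X1,X2,X3
RREF:
  r0: [   1    0   -3    0   -3]
  r1: [   0    1   -2   -3    2]
Fix exponent of X1 at 1, X2 at 0, X3 at 0; solve each RREF row for its pivot's exponent:
  r0: exp(i) + (-3)·1 = 0 ⇒ exp(i) = 3
  r1: exp(ΔT) + (-2)·1 = 0 ⇒ exp(ΔT) = 2
Π_1 = i^3 · ΔT^2 · X1

["3", "2", "1", "0", "0"]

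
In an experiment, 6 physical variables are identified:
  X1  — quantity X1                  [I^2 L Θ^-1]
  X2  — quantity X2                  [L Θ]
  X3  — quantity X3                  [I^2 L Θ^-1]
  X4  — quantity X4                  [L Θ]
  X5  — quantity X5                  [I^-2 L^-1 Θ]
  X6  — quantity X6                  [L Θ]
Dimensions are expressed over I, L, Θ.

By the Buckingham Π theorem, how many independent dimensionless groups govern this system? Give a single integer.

Write exponents as rows I,L,Θ / cols X1,X2,X3,X4,X5,X6:
  I: [ 2  0  2  0 -2  0]
  L: [ 1  1  1  1 -1  1]
  Θ: [-1  1 -1  1  1  1]
RREF → pivots at {X1,X2} ⇒ r = 2
6 vars − rank 2 = 4 Π groups

4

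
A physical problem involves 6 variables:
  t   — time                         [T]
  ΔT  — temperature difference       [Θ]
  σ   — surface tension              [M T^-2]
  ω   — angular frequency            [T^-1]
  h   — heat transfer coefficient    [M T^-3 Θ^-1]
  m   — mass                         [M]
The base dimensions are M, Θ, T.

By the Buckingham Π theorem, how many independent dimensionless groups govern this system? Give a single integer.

3

Dimensional matrix (M×Θ×T by t×ΔT×σ×ω×h×m):
  M: [ 0  0  1  0  1  1]
  Θ: [ 0  1  0  0 -1  0]
  T: [ 1  0 -2 -1 -3  0]
RREF → pivots at {t,ΔT,σ} ⇒ r = 3
Π count = n − r = 6 − 3 = 3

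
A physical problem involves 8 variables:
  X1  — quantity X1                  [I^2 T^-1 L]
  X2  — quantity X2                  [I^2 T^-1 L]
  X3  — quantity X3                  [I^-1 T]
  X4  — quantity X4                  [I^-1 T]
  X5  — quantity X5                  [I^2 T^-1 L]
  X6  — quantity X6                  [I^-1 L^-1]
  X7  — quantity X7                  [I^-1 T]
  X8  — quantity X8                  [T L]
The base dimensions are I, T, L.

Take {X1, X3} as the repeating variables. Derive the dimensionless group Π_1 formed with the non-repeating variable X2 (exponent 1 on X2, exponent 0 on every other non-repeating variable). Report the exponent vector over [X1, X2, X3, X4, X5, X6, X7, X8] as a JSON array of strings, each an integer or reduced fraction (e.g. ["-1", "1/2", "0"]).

Write exponents as rows I,T,L / cols X1,X2,X3,X4,X5,X6,X7,X8:
  I: [ 2  2 -1 -1  2 -1 -1  0]
  T: [-1 -1  1  1 -1  0  1  1]
  L: [ 1  1  0  0  1 -1  0  1]
Row reduction gives pivot columns X1,X3; rank = 2
Repeat: X1,X3; free: X2,X4,X5,X6,X7,X8
RREF:
  r0: [   1    1    0    0    1   -1    0    1]
  r1: [   0    0    1    1    0   -1    1    2]
  r2: [   0    0    0    0    0    0    0    0]
Fix exponent of X2 at 1, X4 at 0, X5 at 0, X6 at 0, X7 at 0, X8 at 0; solve each RREF row for its pivot's exponent:
  r0: exp(X1) + (1)·1 = 0 ⇒ exp(X1) = -1
  r1: exp(X3) + (0)·1 = 0 ⇒ exp(X3) = 0
Π_1 = X1^-1 · X2

["-1", "1", "0", "0", "0", "0", "0", "0"]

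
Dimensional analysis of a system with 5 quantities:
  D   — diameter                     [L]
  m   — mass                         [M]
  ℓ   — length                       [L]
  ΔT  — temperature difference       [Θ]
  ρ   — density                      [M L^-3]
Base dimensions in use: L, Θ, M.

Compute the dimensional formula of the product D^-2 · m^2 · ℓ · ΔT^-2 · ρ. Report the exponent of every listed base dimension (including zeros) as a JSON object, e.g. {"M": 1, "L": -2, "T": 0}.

{"L": -4, "Θ": -2, "M": 3}

Dimensional matrix (L×Θ×M by D×m×ℓ×ΔT×ρ):
  L: [ 1  0  1  0 -3]
  Θ: [ 0  0  0  1  0]
  M: [ 0  1  0  0  1]
  [L]: (-2)·1+(2)·0+(1)·1+(-2)·0+(1)·-3 = -4
  [Θ]: (-2)·0+(2)·0+(1)·0+(-2)·1+(1)·0 = -2
  [M]: (-2)·0+(2)·1+(1)·0+(-2)·0+(1)·1 = 3
⇒ L^-4 Θ^-2 M^3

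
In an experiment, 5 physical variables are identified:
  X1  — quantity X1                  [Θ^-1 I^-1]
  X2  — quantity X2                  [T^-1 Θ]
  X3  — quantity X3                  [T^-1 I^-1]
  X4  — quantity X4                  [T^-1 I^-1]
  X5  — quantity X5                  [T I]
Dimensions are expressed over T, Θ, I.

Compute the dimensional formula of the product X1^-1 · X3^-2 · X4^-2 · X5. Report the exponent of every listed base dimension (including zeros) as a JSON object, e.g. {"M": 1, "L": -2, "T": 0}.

Write exponents as rows T,Θ,I / cols X1,X2,X3,X4,X5:
  T: [ 0 -1 -1 -1  1]
  Θ: [-1  1  0  0  0]
  I: [-1  0 -1 -1  1]
  [T]: (-1)·0+(-2)·-1+(-2)·-1+(1)·1 = 5
  [Θ]: (-1)·-1+(-2)·0+(-2)·0+(1)·0 = 1
  [I]: (-1)·-1+(-2)·-1+(-2)·-1+(1)·1 = 6
⇒ T^5 Θ I^6

{"T": 5, "Θ": 1, "I": 6}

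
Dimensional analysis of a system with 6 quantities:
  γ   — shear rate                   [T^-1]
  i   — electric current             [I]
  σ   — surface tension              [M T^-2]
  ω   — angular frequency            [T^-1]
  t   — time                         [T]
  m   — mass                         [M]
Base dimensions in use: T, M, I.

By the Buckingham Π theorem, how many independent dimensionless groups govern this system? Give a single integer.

Dimensional matrix (T×M×I by γ×i×σ×ω×t×m):
  T: [-1  0 -2 -1  1  0]
  M: [ 0  0  1  0  0  1]
  I: [ 0  1  0  0  0  0]
Echelon form has 3 nonzero rows (pivots: γ,i,σ)
n=6, r=3 ⇒ 3 dimensionless groups

3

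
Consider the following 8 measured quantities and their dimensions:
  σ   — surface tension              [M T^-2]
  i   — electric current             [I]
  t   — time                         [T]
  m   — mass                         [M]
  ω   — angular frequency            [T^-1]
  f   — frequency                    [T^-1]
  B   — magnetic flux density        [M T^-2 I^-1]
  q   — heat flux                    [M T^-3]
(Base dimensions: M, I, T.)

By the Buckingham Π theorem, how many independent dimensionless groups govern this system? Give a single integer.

Write exponents as rows M,I,T / cols σ,i,t,m,ω,f,B,q:
  M: [ 1  0  0  1  0  0  1  1]
  I: [ 0  1  0  0  0  0 -1  0]
  T: [-2  0  1  0 -1 -1 -2 -3]
Echelon form has 3 nonzero rows (pivots: σ,i,t)
n=8, r=3 ⇒ 5 dimensionless groups

5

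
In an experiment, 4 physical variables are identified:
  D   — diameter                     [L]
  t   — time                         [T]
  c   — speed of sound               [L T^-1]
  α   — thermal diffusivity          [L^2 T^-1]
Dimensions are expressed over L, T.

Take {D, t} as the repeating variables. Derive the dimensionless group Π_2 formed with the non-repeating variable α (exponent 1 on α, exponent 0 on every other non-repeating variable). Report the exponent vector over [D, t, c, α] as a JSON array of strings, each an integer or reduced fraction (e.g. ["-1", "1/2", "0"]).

Dimensional matrix (L×T by D×t×c×α):
  L: [ 1  0  1  2]
  T: [ 0  1 -1 -1]
Row reduction gives pivot columns D,t; rank = 2
Repeat: D,t; free: c,α
RREF:
  r0: [   1    0    1    2]
  r1: [   0    1   -1   -1]
Fix exponent of α at 1, c at 0; solve each RREF row for its pivot's exponent:
  r0: exp(D) + (2)·1 = 0 ⇒ exp(D) = -2
  r1: exp(t) + (-1)·1 = 0 ⇒ exp(t) = 1
Π_2 = D^-2 · t · α

["-2", "1", "0", "1"]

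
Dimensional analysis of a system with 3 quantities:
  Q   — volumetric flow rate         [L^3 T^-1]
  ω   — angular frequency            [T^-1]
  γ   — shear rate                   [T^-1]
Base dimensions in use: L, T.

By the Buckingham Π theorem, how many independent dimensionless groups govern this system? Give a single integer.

1

Dimensional matrix (L×T by Q×ω×γ):
  L: [ 3  0  0]
  T: [-1 -1 -1]
Row reduction gives pivot columns Q,ω; rank = 2
Π count = n − r = 3 − 2 = 1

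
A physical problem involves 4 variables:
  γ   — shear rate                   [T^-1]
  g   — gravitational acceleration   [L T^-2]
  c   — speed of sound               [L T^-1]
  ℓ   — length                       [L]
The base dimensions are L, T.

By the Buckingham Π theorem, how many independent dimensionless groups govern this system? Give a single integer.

2

Exponent matrix [L,T] × [γ,g,c,ℓ]:
  L: [ 0  1  1  1]
  T: [-1 -2 -1  0]
Row reduction gives pivot columns γ,g; rank = 2
4 vars − rank 2 = 2 Π groups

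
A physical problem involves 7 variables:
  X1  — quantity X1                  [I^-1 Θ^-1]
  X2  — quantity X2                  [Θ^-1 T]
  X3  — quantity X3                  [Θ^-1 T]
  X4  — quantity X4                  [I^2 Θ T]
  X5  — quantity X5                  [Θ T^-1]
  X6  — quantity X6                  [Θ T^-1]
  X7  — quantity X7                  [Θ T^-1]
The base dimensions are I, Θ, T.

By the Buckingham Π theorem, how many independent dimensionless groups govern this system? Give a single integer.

Write exponents as rows I,Θ,T / cols X1,X2,X3,X4,X5,X6,X7:
  I: [-1  0  0  2  0  0  0]
  Θ: [-1 -1 -1  1  1  1  1]
  T: [ 0  1  1  1 -1 -1 -1]
RREF → pivots at {X1,X2} ⇒ r = 2
n=7, r=2 ⇒ 5 dimensionless groups

5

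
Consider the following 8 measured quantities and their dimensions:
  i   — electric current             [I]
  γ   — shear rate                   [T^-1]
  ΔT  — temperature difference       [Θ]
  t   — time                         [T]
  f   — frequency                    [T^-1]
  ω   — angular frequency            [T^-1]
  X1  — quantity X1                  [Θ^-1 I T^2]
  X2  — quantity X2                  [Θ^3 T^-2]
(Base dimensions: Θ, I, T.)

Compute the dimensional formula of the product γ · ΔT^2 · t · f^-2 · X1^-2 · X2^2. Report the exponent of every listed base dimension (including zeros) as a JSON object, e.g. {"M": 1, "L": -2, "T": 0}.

Dimensional matrix (Θ×I×T by i×γ×ΔT×t×f×ω×X1×X2):
  Θ: [ 0  0  1  0  0  0 -1  3]
  I: [ 1  0  0  0  0  0  1  0]
  T: [ 0 -1  0  1 -1 -1  2 -2]
  [Θ]: (1)·0+(2)·1+(1)·0+(-2)·0+(-2)·-1+(2)·3 = 10
  [I]: (1)·0+(2)·0+(1)·0+(-2)·0+(-2)·1+(2)·0 = -2
  [T]: (1)·-1+(2)·0+(1)·1+(-2)·-1+(-2)·2+(2)·-2 = -6
⇒ Θ^10 I^-2 T^-6

{"Θ": 10, "I": -2, "T": -6}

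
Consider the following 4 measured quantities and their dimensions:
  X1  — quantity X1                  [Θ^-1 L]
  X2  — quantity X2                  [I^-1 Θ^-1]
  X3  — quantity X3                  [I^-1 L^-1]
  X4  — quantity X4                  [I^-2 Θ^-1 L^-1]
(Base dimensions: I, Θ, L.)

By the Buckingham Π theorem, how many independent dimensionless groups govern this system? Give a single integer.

Dimensional matrix (I×Θ×L by X1×X2×X3×X4):
  I: [ 0 -1 -1 -2]
  Θ: [-1 -1  0 -1]
  L: [ 1  0 -1 -1]
Echelon form has 2 nonzero rows (pivots: X1,X2)
n=4, r=2 ⇒ 2 dimensionless groups

2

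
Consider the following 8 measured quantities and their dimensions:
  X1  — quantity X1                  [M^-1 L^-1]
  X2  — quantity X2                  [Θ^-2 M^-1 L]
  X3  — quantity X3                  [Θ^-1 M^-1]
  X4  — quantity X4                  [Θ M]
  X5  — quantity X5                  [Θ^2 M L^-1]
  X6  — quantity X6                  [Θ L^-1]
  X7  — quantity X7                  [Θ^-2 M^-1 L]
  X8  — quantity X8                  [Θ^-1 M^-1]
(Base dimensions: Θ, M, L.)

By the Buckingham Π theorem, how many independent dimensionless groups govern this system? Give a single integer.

Exponent matrix [Θ,M,L] × [X1,X2,X3,X4,X5,X6,X7,X8]:
  Θ: [ 0 -2 -1  1  2  1 -2 -1]
  M: [-1 -1 -1  1  1  0 -1 -1]
  L: [-1  1  0  0 -1 -1  1  0]
Echelon form has 2 nonzero rows (pivots: X1,X2)
n=8, r=2 ⇒ 6 dimensionless groups

6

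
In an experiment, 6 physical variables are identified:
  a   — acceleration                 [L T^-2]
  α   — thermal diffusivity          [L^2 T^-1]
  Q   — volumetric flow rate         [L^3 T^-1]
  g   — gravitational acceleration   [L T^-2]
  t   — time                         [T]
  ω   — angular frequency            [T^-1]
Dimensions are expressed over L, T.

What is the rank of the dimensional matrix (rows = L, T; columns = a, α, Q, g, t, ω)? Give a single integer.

2

Dimensional matrix (L×T by a×α×Q×g×t×ω):
  L: [ 1  2  3  1  0  0]
  T: [-2 -1 -1 -2  1 -1]
Row reduction gives pivot columns a,α; rank = 2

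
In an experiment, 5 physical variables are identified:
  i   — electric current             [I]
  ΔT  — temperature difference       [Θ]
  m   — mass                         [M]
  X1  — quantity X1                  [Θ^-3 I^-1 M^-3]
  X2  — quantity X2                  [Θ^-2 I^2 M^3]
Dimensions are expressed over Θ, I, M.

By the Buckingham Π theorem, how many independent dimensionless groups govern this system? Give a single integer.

Write exponents as rows Θ,I,M / cols i,ΔT,m,X1,X2:
  Θ: [ 0  1  0 -3 -2]
  I: [ 1  0  0 -1  2]
  M: [ 0  0  1 -3  3]
Row reduction gives pivot columns i,ΔT,m; rank = 3
n=5, r=3 ⇒ 2 dimensionless groups

2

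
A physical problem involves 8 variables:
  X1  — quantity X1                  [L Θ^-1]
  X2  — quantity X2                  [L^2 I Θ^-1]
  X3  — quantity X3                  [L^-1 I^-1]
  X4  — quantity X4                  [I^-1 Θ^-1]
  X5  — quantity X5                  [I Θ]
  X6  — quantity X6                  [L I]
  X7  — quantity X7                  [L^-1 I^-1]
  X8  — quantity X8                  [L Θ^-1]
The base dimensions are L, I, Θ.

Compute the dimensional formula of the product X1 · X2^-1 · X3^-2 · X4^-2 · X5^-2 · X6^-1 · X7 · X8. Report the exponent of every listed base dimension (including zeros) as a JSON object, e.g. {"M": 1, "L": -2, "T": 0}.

Write exponents as rows L,I,Θ / cols X1,X2,X3,X4,X5,X6,X7,X8:
  L: [ 1  2 -1  0  0  1 -1  1]
  I: [ 0  1 -1 -1  1  1 -1  0]
  Θ: [-1 -1  0 -1  1  0  0 -1]
  [L]: (1)·1+(-1)·2+(-2)·-1+(-2)·0+(-2)·0+(-1)·1+(1)·-1+(1)·1 = 0
  [I]: (1)·0+(-1)·1+(-2)·-1+(-2)·-1+(-2)·1+(-1)·1+(1)·-1+(1)·0 = -1
  [Θ]: (1)·-1+(-1)·-1+(-2)·0+(-2)·-1+(-2)·1+(-1)·0+(1)·0+(1)·-1 = -1
⇒ I^-1 Θ^-1

{"L": 0, "I": -1, "Θ": -1}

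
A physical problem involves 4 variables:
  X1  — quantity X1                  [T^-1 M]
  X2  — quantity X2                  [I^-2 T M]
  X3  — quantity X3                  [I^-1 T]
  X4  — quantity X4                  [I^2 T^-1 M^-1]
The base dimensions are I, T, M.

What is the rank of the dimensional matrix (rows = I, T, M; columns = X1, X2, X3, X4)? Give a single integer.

Exponent matrix [I,T,M] × [X1,X2,X3,X4]:
  I: [ 0 -2 -1  2]
  T: [-1  1  1 -1]
  M: [ 1  1  0 -1]
Row reduction gives pivot columns X1,X2; rank = 2

2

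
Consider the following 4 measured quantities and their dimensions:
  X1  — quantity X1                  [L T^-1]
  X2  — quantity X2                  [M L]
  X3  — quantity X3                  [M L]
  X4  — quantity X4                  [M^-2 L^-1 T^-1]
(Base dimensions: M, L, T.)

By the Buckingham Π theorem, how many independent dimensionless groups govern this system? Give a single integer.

2

Exponent matrix [M,L,T] × [X1,X2,X3,X4]:
  M: [ 0  1  1 -2]
  L: [ 1  1  1 -1]
  T: [-1  0  0 -1]
Row reduction gives pivot columns X1,X2; rank = 2
4 vars − rank 2 = 2 Π groups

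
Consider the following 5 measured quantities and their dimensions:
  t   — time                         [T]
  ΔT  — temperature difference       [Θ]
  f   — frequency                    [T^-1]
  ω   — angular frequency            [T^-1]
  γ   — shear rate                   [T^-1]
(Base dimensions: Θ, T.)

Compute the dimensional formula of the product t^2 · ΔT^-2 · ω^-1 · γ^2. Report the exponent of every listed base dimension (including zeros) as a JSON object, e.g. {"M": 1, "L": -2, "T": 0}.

{"Θ": -2, "T": 1}

Write exponents as rows Θ,T / cols t,ΔT,f,ω,γ:
  Θ: [ 0  1  0  0  0]
  T: [ 1  0 -1 -1 -1]
  [Θ]: (2)·0+(-2)·1+(-1)·0+(2)·0 = -2
  [T]: (2)·1+(-2)·0+(-1)·-1+(2)·-1 = 1
⇒ Θ^-2 T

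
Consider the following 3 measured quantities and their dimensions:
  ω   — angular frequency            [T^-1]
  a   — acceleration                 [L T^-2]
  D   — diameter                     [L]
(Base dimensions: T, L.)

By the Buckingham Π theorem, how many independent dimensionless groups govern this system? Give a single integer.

1

Dimensional matrix (T×L by ω×a×D):
  T: [-1 -2  0]
  L: [ 0  1  1]
Echelon form has 2 nonzero rows (pivots: ω,a)
Π count = n − r = 3 − 2 = 1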